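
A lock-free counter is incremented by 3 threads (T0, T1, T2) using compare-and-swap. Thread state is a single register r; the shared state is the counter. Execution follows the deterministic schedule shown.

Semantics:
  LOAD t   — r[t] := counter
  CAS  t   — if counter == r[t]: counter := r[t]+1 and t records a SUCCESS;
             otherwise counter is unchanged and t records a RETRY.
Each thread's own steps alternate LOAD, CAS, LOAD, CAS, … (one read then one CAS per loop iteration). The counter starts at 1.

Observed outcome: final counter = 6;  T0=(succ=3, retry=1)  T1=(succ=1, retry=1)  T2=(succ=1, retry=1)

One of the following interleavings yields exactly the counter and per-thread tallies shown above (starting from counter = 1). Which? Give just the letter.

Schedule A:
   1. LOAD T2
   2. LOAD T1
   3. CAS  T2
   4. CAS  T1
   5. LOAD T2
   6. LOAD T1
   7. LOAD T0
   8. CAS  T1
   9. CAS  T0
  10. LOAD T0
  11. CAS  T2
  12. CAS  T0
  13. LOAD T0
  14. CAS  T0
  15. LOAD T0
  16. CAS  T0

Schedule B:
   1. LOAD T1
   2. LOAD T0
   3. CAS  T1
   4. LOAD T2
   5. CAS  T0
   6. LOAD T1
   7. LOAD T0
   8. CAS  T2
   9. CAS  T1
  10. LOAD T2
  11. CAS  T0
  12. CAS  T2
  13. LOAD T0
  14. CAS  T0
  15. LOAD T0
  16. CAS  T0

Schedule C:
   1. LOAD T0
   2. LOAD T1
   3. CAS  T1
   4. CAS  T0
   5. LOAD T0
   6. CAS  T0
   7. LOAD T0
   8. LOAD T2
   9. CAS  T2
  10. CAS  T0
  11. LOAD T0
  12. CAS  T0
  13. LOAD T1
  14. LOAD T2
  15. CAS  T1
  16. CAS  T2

A

Run A:
#1 T2 reads 1
#2 T1 reads 1
#3 T2 CAS(1→2) writes; counter now 2
#4 T1 CAS(1→2) fails; counter now 2
#5 T2 reads 2
#6 T1 reads 2
#7 T0 reads 2
#8 T1 CAS(2→3) writes; counter now 3
#9 T0 CAS(2→3) fails; counter now 3
#10 T0 reads 3
#11 T2 CAS(2→3) fails; counter now 3
#12 T0 CAS(3→4) writes; counter now 4
#13 T0 reads 4
#14 T0 CAS(4→5) writes; counter now 5
#15 T0 reads 5
#16 T0 CAS(5→6) writes; counter now 6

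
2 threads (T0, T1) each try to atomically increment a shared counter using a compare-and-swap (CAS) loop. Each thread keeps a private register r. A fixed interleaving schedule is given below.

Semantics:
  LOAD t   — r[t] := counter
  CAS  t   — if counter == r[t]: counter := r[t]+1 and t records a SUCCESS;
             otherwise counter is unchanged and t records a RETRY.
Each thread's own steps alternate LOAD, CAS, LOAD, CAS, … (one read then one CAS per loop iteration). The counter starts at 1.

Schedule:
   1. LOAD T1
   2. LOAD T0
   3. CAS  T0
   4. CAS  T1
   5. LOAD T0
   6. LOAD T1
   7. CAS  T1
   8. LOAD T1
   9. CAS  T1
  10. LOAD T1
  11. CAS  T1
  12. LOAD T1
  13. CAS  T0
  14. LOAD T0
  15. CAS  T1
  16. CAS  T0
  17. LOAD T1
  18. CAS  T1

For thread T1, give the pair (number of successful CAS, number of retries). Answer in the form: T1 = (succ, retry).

   1) LOAD T1:  M=1  r_T1=1
   2) LOAD T0:  M=1  r_T0=1
   3) CAS  T0:  M=2  r_T0=1 ✓
   4) CAS  T1:  M=2  r_T1=1 ✗
   5) LOAD T0:  M=2  r_T0=2
   6) LOAD T1:  M=2  r_T1=2
   7) CAS  T1:  M=3  r_T1=2 ✓
   8) LOAD T1:  M=3  r_T1=3
   9) CAS  T1:  M=4  r_T1=3 ✓
  10) LOAD T1:  M=4  r_T1=4
  11) CAS  T1:  M=5  r_T1=4 ✓
  12) LOAD T1:  M=5  r_T1=5
  13) CAS  T0:  M=5  r_T0=2 ✗
  14) LOAD T0:  M=5  r_T0=5
  15) CAS  T1:  M=6  r_T1=5 ✓
  16) CAS  T0:  M=6  r_T0=5 ✗
  17) LOAD T1:  M=6  r_T1=6
  18) CAS  T1:  M=7  r_T1=6 ✓

T1 = (5, 1)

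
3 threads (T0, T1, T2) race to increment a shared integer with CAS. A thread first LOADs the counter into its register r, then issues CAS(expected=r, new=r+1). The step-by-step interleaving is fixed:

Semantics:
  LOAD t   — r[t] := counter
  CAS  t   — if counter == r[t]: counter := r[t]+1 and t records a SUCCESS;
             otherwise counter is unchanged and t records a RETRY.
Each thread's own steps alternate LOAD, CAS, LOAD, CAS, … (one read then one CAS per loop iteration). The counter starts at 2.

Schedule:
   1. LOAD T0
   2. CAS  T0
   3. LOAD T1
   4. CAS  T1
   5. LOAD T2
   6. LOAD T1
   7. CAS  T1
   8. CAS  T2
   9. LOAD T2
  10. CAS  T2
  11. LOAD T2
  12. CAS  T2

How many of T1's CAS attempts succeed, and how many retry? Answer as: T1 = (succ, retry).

[1] T0.load  rd  (counter 2, T0.r 2)
[2] T0.cas  hit  (counter 3, T0.r 2)
[3] T1.load  rd  (counter 3, T1.r 3)
[4] T1.cas  hit  (counter 4, T1.r 3)
[5] T2.load  rd  (counter 4, T2.r 4)
[6] T1.load  rd  (counter 4, T1.r 4)
[7] T1.cas  hit  (counter 5, T1.r 4)
[8] T2.cas  miss  (counter 5, T2.r 4)
[9] T2.load  rd  (counter 5, T2.r 5)
[10] T2.cas  hit  (counter 6, T2.r 5)
[11] T2.load  rd  (counter 6, T2.r 6)
[12] T2.cas  hit  (counter 7, T2.r 6)

T1 = (2, 0)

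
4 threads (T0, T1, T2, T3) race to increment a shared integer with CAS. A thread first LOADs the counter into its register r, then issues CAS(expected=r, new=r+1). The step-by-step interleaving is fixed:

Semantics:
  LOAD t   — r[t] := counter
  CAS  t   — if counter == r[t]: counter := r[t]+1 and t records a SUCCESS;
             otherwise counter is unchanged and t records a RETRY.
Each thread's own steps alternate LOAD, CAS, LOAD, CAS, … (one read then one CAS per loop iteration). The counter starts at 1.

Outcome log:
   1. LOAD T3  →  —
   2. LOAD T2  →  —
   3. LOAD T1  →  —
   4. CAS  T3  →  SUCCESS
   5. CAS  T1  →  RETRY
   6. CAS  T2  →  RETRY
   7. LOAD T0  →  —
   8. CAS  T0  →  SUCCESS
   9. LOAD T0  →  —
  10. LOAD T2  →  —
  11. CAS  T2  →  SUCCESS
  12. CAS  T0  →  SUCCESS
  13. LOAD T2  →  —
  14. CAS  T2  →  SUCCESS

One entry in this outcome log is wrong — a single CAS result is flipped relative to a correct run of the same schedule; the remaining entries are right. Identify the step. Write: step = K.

Reference trace:
#1 T3 reads 1
#2 T2 reads 1
#3 T1 reads 1
#4 T3 CAS(1→2) writes; counter now 2
#5 T1 CAS(1→2) fails; counter now 2
#6 T2 CAS(1→2) fails; counter now 2
#7 T0 reads 2
#8 T0 CAS(2→3) writes; counter now 3
#9 T0 reads 3
#10 T2 reads 3
#11 T2 CAS(3→4) writes; counter now 4
#12 T0 CAS(3→4) fails; counter now 4
#13 T2 reads 4
#14 T2 CAS(4→5) writes; counter now 5
Flip is step 12.

step = 12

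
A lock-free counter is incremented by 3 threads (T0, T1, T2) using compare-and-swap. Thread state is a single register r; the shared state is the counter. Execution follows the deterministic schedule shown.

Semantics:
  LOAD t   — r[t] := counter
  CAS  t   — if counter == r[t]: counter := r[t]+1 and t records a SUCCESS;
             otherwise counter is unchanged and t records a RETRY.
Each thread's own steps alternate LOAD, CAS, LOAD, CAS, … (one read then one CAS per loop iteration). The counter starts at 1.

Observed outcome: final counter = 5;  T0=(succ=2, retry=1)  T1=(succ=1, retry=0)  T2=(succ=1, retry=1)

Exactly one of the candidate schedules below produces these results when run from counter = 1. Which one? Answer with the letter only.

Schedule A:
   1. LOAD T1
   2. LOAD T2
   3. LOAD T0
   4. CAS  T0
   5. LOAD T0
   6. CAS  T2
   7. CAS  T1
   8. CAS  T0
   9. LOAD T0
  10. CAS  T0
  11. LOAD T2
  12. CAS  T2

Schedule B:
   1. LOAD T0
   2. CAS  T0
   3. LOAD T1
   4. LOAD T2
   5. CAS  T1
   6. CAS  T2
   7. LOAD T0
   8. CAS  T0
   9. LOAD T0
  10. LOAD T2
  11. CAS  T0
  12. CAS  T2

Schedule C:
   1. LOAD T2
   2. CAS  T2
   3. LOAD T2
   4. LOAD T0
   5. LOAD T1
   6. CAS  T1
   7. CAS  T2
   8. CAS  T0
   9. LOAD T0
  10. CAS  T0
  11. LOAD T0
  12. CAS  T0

Run C:
step 1: T2 LOAD ⇒ load; ctr=1 reg=1
step 2: T2 CAS ⇒ ok; ctr=2 reg=1
step 3: T2 LOAD ⇒ load; ctr=2 reg=2
step 4: T0 LOAD ⇒ load; ctr=2 reg=2
step 5: T1 LOAD ⇒ load; ctr=2 reg=2
step 6: T1 CAS ⇒ ok; ctr=3 reg=2
step 7: T2 CAS ⇒ retry; ctr=3 reg=2
step 8: T0 CAS ⇒ retry; ctr=3 reg=2
step 9: T0 LOAD ⇒ load; ctr=3 reg=3
step 10: T0 CAS ⇒ ok; ctr=4 reg=3
step 11: T0 LOAD ⇒ load; ctr=4 reg=4
step 12: T0 CAS ⇒ ok; ctr=5 reg=4

C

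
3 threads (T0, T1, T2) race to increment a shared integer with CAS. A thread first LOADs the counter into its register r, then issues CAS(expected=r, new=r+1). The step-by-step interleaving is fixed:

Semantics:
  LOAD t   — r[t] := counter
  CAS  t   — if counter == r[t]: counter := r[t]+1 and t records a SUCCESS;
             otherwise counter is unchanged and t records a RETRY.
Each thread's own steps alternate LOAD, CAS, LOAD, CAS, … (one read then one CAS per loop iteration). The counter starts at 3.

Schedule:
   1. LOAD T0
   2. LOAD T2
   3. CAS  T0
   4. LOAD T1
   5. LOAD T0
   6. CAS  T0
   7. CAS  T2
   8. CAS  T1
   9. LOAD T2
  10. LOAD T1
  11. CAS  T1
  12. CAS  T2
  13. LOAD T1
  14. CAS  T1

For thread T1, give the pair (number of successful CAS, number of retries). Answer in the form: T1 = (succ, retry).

   1) LOAD T0:  M=3  r_T0=3
   2) LOAD T2:  M=3  r_T2=3
   3) CAS  T0:  M=4  r_T0=3 ✓
   4) LOAD T1:  M=4  r_T1=4
   5) LOAD T0:  M=4  r_T0=4
   6) CAS  T0:  M=5  r_T0=4 ✓
   7) CAS  T2:  M=5  r_T2=3 ✗
   8) CAS  T1:  M=5  r_T1=4 ✗
   9) LOAD T2:  M=5  r_T2=5
  10) LOAD T1:  M=5  r_T1=5
  11) CAS  T1:  M=6  r_T1=5 ✓
  12) CAS  T2:  M=6  r_T2=5 ✗
  13) LOAD T1:  M=6  r_T1=6
  14) CAS  T1:  M=7  r_T1=6 ✓

T1 = (2, 1)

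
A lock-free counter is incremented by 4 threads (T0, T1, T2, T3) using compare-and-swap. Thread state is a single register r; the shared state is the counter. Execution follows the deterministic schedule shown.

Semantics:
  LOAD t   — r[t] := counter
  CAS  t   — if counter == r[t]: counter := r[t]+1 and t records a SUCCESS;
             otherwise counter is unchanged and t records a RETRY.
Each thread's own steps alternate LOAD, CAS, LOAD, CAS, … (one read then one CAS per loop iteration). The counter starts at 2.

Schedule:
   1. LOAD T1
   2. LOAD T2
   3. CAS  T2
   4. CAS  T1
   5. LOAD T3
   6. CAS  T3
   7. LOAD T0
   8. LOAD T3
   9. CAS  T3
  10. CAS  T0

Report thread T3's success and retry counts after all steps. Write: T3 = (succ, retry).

step 1: T1 LOAD ⇒ load; ctr=2 reg=2
step 2: T2 LOAD ⇒ load; ctr=2 reg=2
step 3: T2 CAS ⇒ ok; ctr=3 reg=2
step 4: T1 CAS ⇒ retry; ctr=3 reg=2
step 5: T3 LOAD ⇒ load; ctr=3 reg=3
step 6: T3 CAS ⇒ ok; ctr=4 reg=3
step 7: T0 LOAD ⇒ load; ctr=4 reg=4
step 8: T3 LOAD ⇒ load; ctr=4 reg=4
step 9: T3 CAS ⇒ ok; ctr=5 reg=4
step 10: T0 CAS ⇒ retry; ctr=5 reg=4

T3 = (2, 0)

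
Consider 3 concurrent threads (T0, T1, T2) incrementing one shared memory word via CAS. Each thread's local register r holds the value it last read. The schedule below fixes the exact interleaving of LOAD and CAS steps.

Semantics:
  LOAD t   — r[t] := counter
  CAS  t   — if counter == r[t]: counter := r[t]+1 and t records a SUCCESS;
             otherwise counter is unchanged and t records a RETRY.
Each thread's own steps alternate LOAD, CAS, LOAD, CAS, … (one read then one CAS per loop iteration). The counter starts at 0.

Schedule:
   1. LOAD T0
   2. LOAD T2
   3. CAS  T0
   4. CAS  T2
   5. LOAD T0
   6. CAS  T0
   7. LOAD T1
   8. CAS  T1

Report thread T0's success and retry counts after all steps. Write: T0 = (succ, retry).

T0 = (2, 0)

#1 T0 reads 0
#2 T2 reads 0
#3 T0 CAS(0→1) writes; counter now 1
#4 T2 CAS(0→1) fails; counter now 1
#5 T0 reads 1
#6 T0 CAS(1→2) writes; counter now 2
#7 T1 reads 2
#8 T1 CAS(2→3) writes; counter now 3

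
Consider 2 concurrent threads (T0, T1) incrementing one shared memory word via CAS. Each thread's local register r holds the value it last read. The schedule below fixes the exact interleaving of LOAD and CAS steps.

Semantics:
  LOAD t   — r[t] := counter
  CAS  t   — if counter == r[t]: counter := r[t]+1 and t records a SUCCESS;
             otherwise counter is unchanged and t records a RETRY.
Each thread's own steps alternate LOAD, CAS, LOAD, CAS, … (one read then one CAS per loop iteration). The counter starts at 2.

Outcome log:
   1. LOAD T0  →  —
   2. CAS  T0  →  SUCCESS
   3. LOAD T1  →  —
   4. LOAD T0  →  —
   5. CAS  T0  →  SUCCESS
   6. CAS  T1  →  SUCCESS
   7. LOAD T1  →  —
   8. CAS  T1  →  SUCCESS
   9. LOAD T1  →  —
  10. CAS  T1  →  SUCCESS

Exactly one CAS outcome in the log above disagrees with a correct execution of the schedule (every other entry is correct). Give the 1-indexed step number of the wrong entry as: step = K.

step = 6

Reference trace:
   1) LOAD T0:  M=2  r_T0=2
   2) CAS  T0:  M=3  r_T0=2 ✓
   3) LOAD T1:  M=3  r_T1=3
   4) LOAD T0:  M=3  r_T0=3
   5) CAS  T0:  M=4  r_T0=3 ✓
   6) CAS  T1:  M=4  r_T1=3 ✗
   7) LOAD T1:  M=4  r_T1=4
   8) CAS  T1:  M=5  r_T1=4 ✓
   9) LOAD T1:  M=5  r_T1=5
  10) CAS  T1:  M=6  r_T1=5 ✓
Flip is step 6.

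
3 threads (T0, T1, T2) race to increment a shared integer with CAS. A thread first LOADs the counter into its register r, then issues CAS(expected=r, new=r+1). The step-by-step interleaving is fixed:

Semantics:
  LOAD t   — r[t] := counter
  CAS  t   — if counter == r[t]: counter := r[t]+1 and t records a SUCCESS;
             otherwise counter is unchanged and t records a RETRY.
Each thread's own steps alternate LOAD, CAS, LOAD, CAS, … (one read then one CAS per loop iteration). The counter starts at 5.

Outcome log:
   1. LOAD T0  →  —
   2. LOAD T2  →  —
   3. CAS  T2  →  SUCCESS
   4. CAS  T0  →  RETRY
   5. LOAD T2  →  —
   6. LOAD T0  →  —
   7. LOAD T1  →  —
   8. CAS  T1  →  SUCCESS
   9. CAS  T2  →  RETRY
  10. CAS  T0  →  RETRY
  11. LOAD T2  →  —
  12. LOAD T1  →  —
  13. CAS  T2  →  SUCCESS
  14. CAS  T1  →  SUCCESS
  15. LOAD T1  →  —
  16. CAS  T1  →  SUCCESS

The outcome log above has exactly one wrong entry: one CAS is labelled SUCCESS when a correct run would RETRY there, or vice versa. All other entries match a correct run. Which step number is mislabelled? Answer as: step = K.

step = 14

Re-executing:
1. LOAD T0 → mem=5 r[T0]=5 [LOAD]
2. LOAD T2 → mem=5 r[T2]=5 [LOAD]
3. CAS T2 → mem=6 r[T2]=5 [OK]
4. CAS T0 → mem=6 r[T0]=5 [RETRY]
5. LOAD T2 → mem=6 r[T2]=6 [LOAD]
6. LOAD T0 → mem=6 r[T0]=6 [LOAD]
7. LOAD T1 → mem=6 r[T1]=6 [LOAD]
8. CAS T1 → mem=7 r[T1]=6 [OK]
9. CAS T2 → mem=7 r[T2]=6 [RETRY]
10. CAS T0 → mem=7 r[T0]=6 [RETRY]
11. LOAD T2 → mem=7 r[T2]=7 [LOAD]
12. LOAD T1 → mem=7 r[T1]=7 [LOAD]
13. CAS T2 → mem=8 r[T2]=7 [OK]
14. CAS T1 → mem=8 r[T1]=7 [RETRY]
15. LOAD T1 → mem=8 r[T1]=8 [LOAD]
16. CAS T1 → mem=9 r[T1]=8 [OK]
Log disagrees first at step 14.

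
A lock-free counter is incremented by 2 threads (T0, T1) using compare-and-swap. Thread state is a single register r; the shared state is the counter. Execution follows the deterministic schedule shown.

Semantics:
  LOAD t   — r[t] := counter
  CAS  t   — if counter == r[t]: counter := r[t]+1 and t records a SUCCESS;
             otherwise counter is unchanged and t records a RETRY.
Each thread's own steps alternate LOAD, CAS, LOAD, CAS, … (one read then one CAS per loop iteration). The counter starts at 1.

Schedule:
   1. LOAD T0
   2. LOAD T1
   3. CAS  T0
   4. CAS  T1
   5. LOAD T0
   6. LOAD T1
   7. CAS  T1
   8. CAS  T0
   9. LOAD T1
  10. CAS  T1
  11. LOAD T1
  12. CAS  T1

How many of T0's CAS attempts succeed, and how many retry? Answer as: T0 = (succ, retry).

T0 = (1, 1)

#1 T0 reads 1
#2 T1 reads 1
#3 T0 CAS(1→2) writes; counter now 2
#4 T1 CAS(1→2) fails; counter now 2
#5 T0 reads 2
#6 T1 reads 2
#7 T1 CAS(2→3) writes; counter now 3
#8 T0 CAS(2→3) fails; counter now 3
#9 T1 reads 3
#10 T1 CAS(3→4) writes; counter now 4
#11 T1 reads 4
#12 T1 CAS(4→5) writes; counter now 5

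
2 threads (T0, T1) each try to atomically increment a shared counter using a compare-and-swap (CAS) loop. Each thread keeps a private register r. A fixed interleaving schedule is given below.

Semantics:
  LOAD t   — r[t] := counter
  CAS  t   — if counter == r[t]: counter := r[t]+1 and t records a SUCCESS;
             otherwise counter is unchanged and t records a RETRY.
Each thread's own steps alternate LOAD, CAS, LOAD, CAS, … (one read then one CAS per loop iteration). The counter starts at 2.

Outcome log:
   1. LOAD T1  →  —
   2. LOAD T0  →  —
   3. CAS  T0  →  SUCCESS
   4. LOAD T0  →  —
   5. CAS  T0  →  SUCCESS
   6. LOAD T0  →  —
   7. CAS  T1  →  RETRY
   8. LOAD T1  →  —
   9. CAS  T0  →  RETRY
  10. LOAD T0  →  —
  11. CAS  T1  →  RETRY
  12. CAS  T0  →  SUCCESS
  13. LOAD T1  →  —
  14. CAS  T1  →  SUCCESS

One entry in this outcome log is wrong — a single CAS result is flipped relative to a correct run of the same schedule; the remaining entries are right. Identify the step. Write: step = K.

Correct run:
1. LOAD T1 → mem=2 r[T1]=2 [LOAD]
2. LOAD T0 → mem=2 r[T0]=2 [LOAD]
3. CAS T0 → mem=3 r[T0]=2 [OK]
4. LOAD T0 → mem=3 r[T0]=3 [LOAD]
5. CAS T0 → mem=4 r[T0]=3 [OK]
6. LOAD T0 → mem=4 r[T0]=4 [LOAD]
7. CAS T1 → mem=4 r[T1]=2 [RETRY]
8. LOAD T1 → mem=4 r[T1]=4 [LOAD]
9. CAS T0 → mem=5 r[T0]=4 [OK]
10. LOAD T0 → mem=5 r[T0]=5 [LOAD]
11. CAS T1 → mem=5 r[T1]=4 [RETRY]
12. CAS T0 → mem=6 r[T0]=5 [OK]
13. LOAD T1 → mem=6 r[T1]=6 [LOAD]
14. CAS T1 → mem=7 r[T1]=6 [OK]
Log disagrees first at step 9.

step = 9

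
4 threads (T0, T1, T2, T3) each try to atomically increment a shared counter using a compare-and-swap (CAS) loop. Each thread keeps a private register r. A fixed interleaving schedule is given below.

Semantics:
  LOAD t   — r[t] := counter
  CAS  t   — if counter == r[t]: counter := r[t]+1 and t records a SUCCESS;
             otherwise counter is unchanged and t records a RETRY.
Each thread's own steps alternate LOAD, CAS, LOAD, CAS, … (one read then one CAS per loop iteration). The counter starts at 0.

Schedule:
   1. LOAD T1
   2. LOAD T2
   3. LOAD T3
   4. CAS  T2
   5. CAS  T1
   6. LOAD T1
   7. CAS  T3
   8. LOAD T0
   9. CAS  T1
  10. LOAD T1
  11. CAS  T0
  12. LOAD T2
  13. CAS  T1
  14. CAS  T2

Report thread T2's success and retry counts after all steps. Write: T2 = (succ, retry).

1. LOAD T1 → mem=0 r[T1]=0 [LOAD]
2. LOAD T2 → mem=0 r[T2]=0 [LOAD]
3. LOAD T3 → mem=0 r[T3]=0 [LOAD]
4. CAS T2 → mem=1 r[T2]=0 [OK]
5. CAS T1 → mem=1 r[T1]=0 [RETRY]
6. LOAD T1 → mem=1 r[T1]=1 [LOAD]
7. CAS T3 → mem=1 r[T3]=0 [RETRY]
8. LOAD T0 → mem=1 r[T0]=1 [LOAD]
9. CAS T1 → mem=2 r[T1]=1 [OK]
10. LOAD T1 → mem=2 r[T1]=2 [LOAD]
11. CAS T0 → mem=2 r[T0]=1 [RETRY]
12. LOAD T2 → mem=2 r[T2]=2 [LOAD]
13. CAS T1 → mem=3 r[T1]=2 [OK]
14. CAS T2 → mem=3 r[T2]=2 [RETRY]

T2 = (1, 1)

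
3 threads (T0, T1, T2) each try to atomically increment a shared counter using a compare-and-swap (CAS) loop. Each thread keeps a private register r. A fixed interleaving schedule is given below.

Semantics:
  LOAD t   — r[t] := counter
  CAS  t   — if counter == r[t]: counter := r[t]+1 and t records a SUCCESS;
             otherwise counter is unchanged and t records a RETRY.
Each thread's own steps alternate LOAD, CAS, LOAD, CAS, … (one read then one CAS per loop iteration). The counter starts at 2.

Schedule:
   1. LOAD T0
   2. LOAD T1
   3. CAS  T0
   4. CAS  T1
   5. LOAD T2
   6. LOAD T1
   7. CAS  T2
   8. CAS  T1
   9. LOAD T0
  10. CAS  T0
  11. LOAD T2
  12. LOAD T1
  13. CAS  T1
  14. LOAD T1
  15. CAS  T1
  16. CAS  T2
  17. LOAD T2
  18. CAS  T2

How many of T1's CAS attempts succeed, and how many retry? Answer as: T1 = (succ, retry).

T0 LOAD — after: cnt=2, r=2 — load
T1 LOAD — after: cnt=2, r=2 — load
T0 CAS — after: cnt=3, r=2 — ok
T1 CAS — after: cnt=3, r=2 — retry
T2 LOAD — after: cnt=3, r=3 — load
T1 LOAD — after: cnt=3, r=3 — load
T2 CAS — after: cnt=4, r=3 — ok
T1 CAS — after: cnt=4, r=3 — retry
T0 LOAD — after: cnt=4, r=4 — load
T0 CAS — after: cnt=5, r=4 — ok
T2 LOAD — after: cnt=5, r=5 — load
T1 LOAD — after: cnt=5, r=5 — load
T1 CAS — after: cnt=6, r=5 — ok
T1 LOAD — after: cnt=6, r=6 — load
T1 CAS — after: cnt=7, r=6 — ok
T2 CAS — after: cnt=7, r=5 — retry
T2 LOAD — after: cnt=7, r=7 — load
T2 CAS — after: cnt=8, r=7 — ok

T1 = (2, 2)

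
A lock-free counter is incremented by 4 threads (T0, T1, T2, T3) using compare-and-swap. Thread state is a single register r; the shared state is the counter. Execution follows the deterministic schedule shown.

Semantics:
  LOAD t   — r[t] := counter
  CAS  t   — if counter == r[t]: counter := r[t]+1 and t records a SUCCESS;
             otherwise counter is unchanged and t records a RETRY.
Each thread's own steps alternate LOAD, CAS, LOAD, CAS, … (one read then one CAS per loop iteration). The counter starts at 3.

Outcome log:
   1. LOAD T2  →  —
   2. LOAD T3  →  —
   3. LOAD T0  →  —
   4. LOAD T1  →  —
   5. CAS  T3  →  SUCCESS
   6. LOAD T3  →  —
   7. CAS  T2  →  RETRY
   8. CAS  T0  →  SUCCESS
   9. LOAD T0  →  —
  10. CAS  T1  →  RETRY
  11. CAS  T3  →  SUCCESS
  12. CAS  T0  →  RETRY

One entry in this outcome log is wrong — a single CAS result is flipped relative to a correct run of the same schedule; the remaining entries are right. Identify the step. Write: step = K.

step = 8

Correct run:
step 1: T2 LOAD ⇒ load; ctr=3 reg=3
step 2: T3 LOAD ⇒ load; ctr=3 reg=3
step 3: T0 LOAD ⇒ load; ctr=3 reg=3
step 4: T1 LOAD ⇒ load; ctr=3 reg=3
step 5: T3 CAS ⇒ ok; ctr=4 reg=3
step 6: T3 LOAD ⇒ load; ctr=4 reg=4
step 7: T2 CAS ⇒ retry; ctr=4 reg=3
step 8: T0 CAS ⇒ retry; ctr=4 reg=3
step 9: T0 LOAD ⇒ load; ctr=4 reg=4
step 10: T1 CAS ⇒ retry; ctr=4 reg=3
step 11: T3 CAS ⇒ ok; ctr=5 reg=4
step 12: T0 CAS ⇒ retry; ctr=5 reg=4
Flip is step 8.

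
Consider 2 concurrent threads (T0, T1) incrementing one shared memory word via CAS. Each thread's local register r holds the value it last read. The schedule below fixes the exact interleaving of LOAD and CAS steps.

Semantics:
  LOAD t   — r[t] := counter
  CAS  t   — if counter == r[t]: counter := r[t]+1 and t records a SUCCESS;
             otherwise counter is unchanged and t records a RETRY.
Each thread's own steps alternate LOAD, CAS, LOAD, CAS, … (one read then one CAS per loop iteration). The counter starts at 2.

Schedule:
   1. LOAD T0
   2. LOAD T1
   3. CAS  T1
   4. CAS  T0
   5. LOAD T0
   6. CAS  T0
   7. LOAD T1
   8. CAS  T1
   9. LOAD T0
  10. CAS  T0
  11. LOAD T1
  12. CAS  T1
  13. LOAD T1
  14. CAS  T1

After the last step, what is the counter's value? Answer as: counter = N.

   1) LOAD T0:  M=2  r_T0=2
   2) LOAD T1:  M=2  r_T1=2
   3) CAS  T1:  M=3  r_T1=2 ✓
   4) CAS  T0:  M=3  r_T0=2 ✗
   5) LOAD T0:  M=3  r_T0=3
   6) CAS  T0:  M=4  r_T0=3 ✓
   7) LOAD T1:  M=4  r_T1=4
   8) CAS  T1:  M=5  r_T1=4 ✓
   9) LOAD T0:  M=5  r_T0=5
  10) CAS  T0:  M=6  r_T0=5 ✓
  11) LOAD T1:  M=6  r_T1=6
  12) CAS  T1:  M=7  r_T1=6 ✓
  13) LOAD T1:  M=7  r_T1=7
  14) CAS  T1:  M=8  r_T1=7 ✓

counter = 8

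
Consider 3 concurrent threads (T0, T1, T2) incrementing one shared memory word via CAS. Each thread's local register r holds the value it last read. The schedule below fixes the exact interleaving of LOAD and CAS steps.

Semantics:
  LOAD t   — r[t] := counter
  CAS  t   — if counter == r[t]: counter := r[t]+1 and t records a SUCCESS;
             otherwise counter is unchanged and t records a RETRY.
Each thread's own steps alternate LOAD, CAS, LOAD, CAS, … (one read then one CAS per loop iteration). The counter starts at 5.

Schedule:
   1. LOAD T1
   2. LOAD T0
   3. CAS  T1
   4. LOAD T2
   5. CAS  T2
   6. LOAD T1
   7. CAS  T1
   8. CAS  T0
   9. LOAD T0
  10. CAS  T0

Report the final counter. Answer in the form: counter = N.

counter = 9

T1 LOAD — after: cnt=5, r=5 — load
T0 LOAD — after: cnt=5, r=5 — load
T1 CAS — after: cnt=6, r=5 — ok
T2 LOAD — after: cnt=6, r=6 — load
T2 CAS — after: cnt=7, r=6 — ok
T1 LOAD — after: cnt=7, r=7 — load
T1 CAS — after: cnt=8, r=7 — ok
T0 CAS — after: cnt=8, r=5 — retry
T0 LOAD — after: cnt=8, r=8 — load
T0 CAS — after: cnt=9, r=8 — ok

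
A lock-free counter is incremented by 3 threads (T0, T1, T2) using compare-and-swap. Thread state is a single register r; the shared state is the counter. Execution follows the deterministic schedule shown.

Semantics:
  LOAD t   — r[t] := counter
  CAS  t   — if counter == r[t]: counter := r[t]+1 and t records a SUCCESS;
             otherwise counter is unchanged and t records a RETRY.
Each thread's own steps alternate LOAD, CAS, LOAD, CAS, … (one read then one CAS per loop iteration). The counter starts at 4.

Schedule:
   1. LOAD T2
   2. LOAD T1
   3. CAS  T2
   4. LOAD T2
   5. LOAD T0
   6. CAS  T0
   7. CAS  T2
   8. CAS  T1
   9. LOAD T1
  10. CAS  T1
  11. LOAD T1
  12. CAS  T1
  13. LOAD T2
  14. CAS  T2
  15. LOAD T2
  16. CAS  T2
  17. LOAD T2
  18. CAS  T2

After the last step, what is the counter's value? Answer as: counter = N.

counter = 11

#1 T2 reads 4
#2 T1 reads 4
#3 T2 CAS(4→5) writes; counter now 5
#4 T2 reads 5
#5 T0 reads 5
#6 T0 CAS(5→6) writes; counter now 6
#7 T2 CAS(5→6) fails; counter now 6
#8 T1 CAS(4→5) fails; counter now 6
#9 T1 reads 6
#10 T1 CAS(6→7) writes; counter now 7
#11 T1 reads 7
#12 T1 CAS(7→8) writes; counter now 8
#13 T2 reads 8
#14 T2 CAS(8→9) writes; counter now 9
#15 T2 reads 9
#16 T2 CAS(9→10) writes; counter now 10
#17 T2 reads 10
#18 T2 CAS(10→11) writes; counter now 11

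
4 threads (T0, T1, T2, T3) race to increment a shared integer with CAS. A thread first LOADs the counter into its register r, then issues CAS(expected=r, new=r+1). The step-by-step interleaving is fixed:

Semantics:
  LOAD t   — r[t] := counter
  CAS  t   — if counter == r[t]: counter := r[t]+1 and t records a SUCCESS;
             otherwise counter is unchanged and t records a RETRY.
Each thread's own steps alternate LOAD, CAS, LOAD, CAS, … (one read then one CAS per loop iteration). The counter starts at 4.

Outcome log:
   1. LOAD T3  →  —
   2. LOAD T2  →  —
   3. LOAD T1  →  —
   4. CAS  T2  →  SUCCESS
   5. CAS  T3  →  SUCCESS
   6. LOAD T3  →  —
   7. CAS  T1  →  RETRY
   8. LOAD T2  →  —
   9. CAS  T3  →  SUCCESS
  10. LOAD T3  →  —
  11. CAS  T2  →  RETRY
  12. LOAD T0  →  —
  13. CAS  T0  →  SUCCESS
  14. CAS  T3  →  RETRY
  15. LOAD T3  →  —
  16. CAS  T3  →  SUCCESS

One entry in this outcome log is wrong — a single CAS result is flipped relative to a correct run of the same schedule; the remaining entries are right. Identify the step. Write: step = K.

Reference trace:
[1] T3.load  rd  (counter 4, T3.r 4)
[2] T2.load  rd  (counter 4, T2.r 4)
[3] T1.load  rd  (counter 4, T1.r 4)
[4] T2.cas  hit  (counter 5, T2.r 4)
[5] T3.cas  miss  (counter 5, T3.r 4)
[6] T3.load  rd  (counter 5, T3.r 5)
[7] T1.cas  miss  (counter 5, T1.r 4)
[8] T2.load  rd  (counter 5, T2.r 5)
[9] T3.cas  hit  (counter 6, T3.r 5)
[10] T3.load  rd  (counter 6, T3.r 6)
[11] T2.cas  miss  (counter 6, T2.r 5)
[12] T0.load  rd  (counter 6, T0.r 6)
[13] T0.cas  hit  (counter 7, T0.r 6)
[14] T3.cas  miss  (counter 7, T3.r 6)
[15] T3.load  rd  (counter 7, T3.r 7)
[16] T3.cas  hit  (counter 8, T3.r 7)
Mismatch at 5.

step = 5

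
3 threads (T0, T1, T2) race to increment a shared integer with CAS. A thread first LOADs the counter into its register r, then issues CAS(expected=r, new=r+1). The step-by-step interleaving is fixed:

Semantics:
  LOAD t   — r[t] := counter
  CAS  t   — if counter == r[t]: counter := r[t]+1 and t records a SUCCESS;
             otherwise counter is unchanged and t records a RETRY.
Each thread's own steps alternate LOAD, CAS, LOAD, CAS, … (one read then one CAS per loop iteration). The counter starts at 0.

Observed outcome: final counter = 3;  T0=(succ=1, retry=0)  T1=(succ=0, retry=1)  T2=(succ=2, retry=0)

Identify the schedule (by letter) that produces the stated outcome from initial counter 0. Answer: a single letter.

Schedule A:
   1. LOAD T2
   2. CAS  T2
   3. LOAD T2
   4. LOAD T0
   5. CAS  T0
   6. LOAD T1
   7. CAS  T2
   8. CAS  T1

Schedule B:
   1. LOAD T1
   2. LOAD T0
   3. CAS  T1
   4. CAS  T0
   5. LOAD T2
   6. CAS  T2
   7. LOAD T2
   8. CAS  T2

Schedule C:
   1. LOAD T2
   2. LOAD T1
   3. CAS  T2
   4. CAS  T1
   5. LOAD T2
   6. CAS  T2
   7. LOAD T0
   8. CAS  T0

Simulating candidate C:
#1 T2 reads 0
#2 T1 reads 0
#3 T2 CAS(0→1) writes; counter now 1
#4 T1 CAS(0→1) fails; counter now 1
#5 T2 reads 1
#6 T2 CAS(1→2) writes; counter now 2
#7 T0 reads 2
#8 T0 CAS(2→3) writes; counter now 3

C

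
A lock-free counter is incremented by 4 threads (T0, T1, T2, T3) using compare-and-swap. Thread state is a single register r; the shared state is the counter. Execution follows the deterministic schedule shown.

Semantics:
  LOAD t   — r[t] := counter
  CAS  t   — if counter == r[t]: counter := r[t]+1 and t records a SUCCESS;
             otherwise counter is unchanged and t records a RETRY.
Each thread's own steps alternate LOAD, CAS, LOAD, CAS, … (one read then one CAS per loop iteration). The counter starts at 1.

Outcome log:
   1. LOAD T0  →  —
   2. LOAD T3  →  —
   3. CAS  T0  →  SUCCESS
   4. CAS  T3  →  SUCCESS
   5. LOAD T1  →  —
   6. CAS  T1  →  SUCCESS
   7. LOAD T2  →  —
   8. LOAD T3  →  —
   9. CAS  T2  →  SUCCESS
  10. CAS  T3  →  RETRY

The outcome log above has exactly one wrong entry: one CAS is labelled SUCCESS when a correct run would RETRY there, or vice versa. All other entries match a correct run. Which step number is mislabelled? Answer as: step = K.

step = 4

Re-executing:
   1) LOAD T0:  M=1  r_T0=1
   2) LOAD T3:  M=1  r_T3=1
   3) CAS  T0:  M=2  r_T0=1 ✓
   4) CAS  T3:  M=2  r_T3=1 ✗
   5) LOAD T1:  M=2  r_T1=2
   6) CAS  T1:  M=3  r_T1=2 ✓
   7) LOAD T2:  M=3  r_T2=3
   8) LOAD T3:  M=3  r_T3=3
   9) CAS  T2:  M=4  r_T2=3 ✓
  10) CAS  T3:  M=4  r_T3=3 ✗
Mismatch at 4.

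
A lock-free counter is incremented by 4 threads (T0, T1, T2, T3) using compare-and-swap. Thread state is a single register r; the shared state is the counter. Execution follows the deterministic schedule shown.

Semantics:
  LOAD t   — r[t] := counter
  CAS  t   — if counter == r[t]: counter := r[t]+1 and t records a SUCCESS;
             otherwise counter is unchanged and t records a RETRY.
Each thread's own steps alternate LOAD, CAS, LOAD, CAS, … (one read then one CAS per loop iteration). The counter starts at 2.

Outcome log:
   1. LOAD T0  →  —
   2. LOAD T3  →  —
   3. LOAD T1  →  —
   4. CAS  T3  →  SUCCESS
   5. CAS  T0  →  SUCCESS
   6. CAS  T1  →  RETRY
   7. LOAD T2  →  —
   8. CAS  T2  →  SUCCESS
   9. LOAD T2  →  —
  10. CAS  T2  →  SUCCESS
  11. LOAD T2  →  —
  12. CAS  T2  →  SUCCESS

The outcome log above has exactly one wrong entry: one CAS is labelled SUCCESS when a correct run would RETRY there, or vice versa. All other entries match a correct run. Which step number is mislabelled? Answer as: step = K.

step = 5

Re-executing:
[1] T0.load  rd  (counter 2, T0.r 2)
[2] T3.load  rd  (counter 2, T3.r 2)
[3] T1.load  rd  (counter 2, T1.r 2)
[4] T3.cas  hit  (counter 3, T3.r 2)
[5] T0.cas  miss  (counter 3, T0.r 2)
[6] T1.cas  miss  (counter 3, T1.r 2)
[7] T2.load  rd  (counter 3, T2.r 3)
[8] T2.cas  hit  (counter 4, T2.r 3)
[9] T2.load  rd  (counter 4, T2.r 4)
[10] T2.cas  hit  (counter 5, T2.r 4)
[11] T2.load  rd  (counter 5, T2.r 5)
[12] T2.cas  hit  (counter 6, T2.r 5)
Flip is step 5.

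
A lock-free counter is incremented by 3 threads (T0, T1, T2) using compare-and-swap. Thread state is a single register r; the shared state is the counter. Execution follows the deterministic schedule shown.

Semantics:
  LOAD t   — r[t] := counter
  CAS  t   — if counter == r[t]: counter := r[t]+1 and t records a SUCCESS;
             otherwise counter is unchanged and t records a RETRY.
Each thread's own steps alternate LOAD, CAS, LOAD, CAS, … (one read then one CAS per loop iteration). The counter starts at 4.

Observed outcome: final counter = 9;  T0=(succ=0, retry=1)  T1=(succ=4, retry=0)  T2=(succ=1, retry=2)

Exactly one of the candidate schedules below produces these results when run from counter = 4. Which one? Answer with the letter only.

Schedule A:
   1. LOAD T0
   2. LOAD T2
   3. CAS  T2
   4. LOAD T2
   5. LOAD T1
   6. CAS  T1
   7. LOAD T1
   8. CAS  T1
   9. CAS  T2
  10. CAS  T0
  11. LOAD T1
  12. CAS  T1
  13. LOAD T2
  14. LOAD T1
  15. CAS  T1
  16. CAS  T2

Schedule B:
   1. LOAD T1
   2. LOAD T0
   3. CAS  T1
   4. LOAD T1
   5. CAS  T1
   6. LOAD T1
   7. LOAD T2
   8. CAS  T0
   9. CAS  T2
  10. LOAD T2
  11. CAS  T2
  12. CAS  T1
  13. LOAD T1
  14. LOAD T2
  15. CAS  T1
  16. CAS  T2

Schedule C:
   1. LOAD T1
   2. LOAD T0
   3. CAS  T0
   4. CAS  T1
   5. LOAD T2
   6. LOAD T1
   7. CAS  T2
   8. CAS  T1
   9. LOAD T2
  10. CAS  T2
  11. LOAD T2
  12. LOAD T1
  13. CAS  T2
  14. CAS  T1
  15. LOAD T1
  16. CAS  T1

Run A:
step 1: T0 LOAD ⇒ load; ctr=4 reg=4
step 2: T2 LOAD ⇒ load; ctr=4 reg=4
step 3: T2 CAS ⇒ ok; ctr=5 reg=4
step 4: T2 LOAD ⇒ load; ctr=5 reg=5
step 5: T1 LOAD ⇒ load; ctr=5 reg=5
step 6: T1 CAS ⇒ ok; ctr=6 reg=5
step 7: T1 LOAD ⇒ load; ctr=6 reg=6
step 8: T1 CAS ⇒ ok; ctr=7 reg=6
step 9: T2 CAS ⇒ retry; ctr=7 reg=5
step 10: T0 CAS ⇒ retry; ctr=7 reg=4
step 11: T1 LOAD ⇒ load; ctr=7 reg=7
step 12: T1 CAS ⇒ ok; ctr=8 reg=7
step 13: T2 LOAD ⇒ load; ctr=8 reg=8
step 14: T1 LOAD ⇒ load; ctr=8 reg=8
step 15: T1 CAS ⇒ ok; ctr=9 reg=8
step 16: T2 CAS ⇒ retry; ctr=9 reg=8

A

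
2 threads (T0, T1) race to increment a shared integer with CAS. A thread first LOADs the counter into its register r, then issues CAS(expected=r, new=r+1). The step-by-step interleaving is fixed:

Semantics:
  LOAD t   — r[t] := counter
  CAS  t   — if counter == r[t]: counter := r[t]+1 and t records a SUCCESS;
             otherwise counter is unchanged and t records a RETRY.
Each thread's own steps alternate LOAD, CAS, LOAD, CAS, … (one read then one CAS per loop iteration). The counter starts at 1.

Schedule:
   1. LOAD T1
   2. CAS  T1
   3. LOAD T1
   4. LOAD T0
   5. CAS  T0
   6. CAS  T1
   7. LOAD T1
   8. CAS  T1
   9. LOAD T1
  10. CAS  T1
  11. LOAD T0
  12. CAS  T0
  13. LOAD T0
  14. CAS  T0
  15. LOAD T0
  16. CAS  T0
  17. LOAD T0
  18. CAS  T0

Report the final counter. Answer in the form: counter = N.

counter = 9

#1 T1 reads 1
#2 T1 CAS(1→2) writes; counter now 2
#3 T1 reads 2
#4 T0 reads 2
#5 T0 CAS(2→3) writes; counter now 3
#6 T1 CAS(2→3) fails; counter now 3
#7 T1 reads 3
#8 T1 CAS(3→4) writes; counter now 4
#9 T1 reads 4
#10 T1 CAS(4→5) writes; counter now 5
#11 T0 reads 5
#12 T0 CAS(5→6) writes; counter now 6
#13 T0 reads 6
#14 T0 CAS(6→7) writes; counter now 7
#15 T0 reads 7
#16 T0 CAS(7→8) writes; counter now 8
#17 T0 reads 8
#18 T0 CAS(8→9) writes; counter now 9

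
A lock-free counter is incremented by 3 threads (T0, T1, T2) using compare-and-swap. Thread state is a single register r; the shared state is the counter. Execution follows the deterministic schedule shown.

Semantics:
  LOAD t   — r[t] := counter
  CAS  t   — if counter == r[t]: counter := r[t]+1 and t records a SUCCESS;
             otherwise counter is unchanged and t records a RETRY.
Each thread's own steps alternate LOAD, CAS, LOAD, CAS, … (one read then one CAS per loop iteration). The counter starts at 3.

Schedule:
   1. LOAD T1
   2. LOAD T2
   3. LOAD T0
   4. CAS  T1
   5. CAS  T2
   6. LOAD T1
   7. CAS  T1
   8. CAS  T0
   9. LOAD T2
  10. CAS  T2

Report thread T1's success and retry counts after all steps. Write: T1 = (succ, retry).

#1 T1 reads 3
#2 T2 reads 3
#3 T0 reads 3
#4 T1 CAS(3→4) writes; counter now 4
#5 T2 CAS(3→4) fails; counter now 4
#6 T1 reads 4
#7 T1 CAS(4→5) writes; counter now 5
#8 T0 CAS(3→4) fails; counter now 5
#9 T2 reads 5
#10 T2 CAS(5→6) writes; counter now 6

T1 = (2, 0)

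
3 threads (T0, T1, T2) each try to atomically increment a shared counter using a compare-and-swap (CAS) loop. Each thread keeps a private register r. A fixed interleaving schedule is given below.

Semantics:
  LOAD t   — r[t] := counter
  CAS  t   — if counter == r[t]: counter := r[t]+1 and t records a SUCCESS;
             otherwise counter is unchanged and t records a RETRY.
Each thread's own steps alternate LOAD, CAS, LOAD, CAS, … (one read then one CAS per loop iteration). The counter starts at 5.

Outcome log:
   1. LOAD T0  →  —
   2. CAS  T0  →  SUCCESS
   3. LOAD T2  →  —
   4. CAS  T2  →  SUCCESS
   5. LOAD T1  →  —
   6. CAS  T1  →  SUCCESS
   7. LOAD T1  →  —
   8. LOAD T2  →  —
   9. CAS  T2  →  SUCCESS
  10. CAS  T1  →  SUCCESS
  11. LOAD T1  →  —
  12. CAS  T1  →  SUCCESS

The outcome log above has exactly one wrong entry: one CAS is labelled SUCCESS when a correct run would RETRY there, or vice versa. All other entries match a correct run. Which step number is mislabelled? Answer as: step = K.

Correct run:
step 1: T0 LOAD ⇒ load; ctr=5 reg=5
step 2: T0 CAS ⇒ ok; ctr=6 reg=5
step 3: T2 LOAD ⇒ load; ctr=6 reg=6
step 4: T2 CAS ⇒ ok; ctr=7 reg=6
step 5: T1 LOAD ⇒ load; ctr=7 reg=7
step 6: T1 CAS ⇒ ok; ctr=8 reg=7
step 7: T1 LOAD ⇒ load; ctr=8 reg=8
step 8: T2 LOAD ⇒ load; ctr=8 reg=8
step 9: T2 CAS ⇒ ok; ctr=9 reg=8
step 10: T1 CAS ⇒ retry; ctr=9 reg=8
step 11: T1 LOAD ⇒ load; ctr=9 reg=9
step 12: T1 CAS ⇒ ok; ctr=10 reg=9
Mismatch at 10.

step = 10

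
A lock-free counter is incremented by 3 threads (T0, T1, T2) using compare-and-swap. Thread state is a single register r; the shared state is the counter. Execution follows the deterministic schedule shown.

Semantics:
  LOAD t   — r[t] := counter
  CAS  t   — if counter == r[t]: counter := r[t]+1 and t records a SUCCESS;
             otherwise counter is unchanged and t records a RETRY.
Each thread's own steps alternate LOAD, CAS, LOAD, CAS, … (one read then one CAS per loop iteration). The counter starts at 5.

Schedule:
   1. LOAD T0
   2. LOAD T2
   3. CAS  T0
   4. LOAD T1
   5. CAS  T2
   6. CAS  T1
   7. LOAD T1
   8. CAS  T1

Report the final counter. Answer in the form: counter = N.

[1] T0.load  rd  (counter 5, T0.r 5)
[2] T2.load  rd  (counter 5, T2.r 5)
[3] T0.cas  hit  (counter 6, T0.r 5)
[4] T1.load  rd  (counter 6, T1.r 6)
[5] T2.cas  miss  (counter 6, T2.r 5)
[6] T1.cas  hit  (counter 7, T1.r 6)
[7] T1.load  rd  (counter 7, T1.r 7)
[8] T1.cas  hit  (counter 8, T1.r 7)

counter = 8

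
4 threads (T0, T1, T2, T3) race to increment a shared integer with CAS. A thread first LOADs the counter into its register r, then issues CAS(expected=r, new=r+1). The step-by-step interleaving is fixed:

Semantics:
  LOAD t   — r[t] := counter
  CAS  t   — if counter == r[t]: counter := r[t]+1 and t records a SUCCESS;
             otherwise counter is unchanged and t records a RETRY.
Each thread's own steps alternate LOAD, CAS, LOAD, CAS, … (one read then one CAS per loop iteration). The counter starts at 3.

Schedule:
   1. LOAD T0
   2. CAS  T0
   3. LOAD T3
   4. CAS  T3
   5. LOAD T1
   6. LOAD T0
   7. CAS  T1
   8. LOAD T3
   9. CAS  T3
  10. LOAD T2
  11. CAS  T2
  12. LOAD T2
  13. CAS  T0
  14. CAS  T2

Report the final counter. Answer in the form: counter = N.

step 1: T0 LOAD ⇒ load; ctr=3 reg=3
step 2: T0 CAS ⇒ ok; ctr=4 reg=3
step 3: T3 LOAD ⇒ load; ctr=4 reg=4
step 4: T3 CAS ⇒ ok; ctr=5 reg=4
step 5: T1 LOAD ⇒ load; ctr=5 reg=5
step 6: T0 LOAD ⇒ load; ctr=5 reg=5
step 7: T1 CAS ⇒ ok; ctr=6 reg=5
step 8: T3 LOAD ⇒ load; ctr=6 reg=6
step 9: T3 CAS ⇒ ok; ctr=7 reg=6
step 10: T2 LOAD ⇒ load; ctr=7 reg=7
step 11: T2 CAS ⇒ ok; ctr=8 reg=7
step 12: T2 LOAD ⇒ load; ctr=8 reg=8
step 13: T0 CAS ⇒ retry; ctr=8 reg=5
step 14: T2 CAS ⇒ ok; ctr=9 reg=8

counter = 9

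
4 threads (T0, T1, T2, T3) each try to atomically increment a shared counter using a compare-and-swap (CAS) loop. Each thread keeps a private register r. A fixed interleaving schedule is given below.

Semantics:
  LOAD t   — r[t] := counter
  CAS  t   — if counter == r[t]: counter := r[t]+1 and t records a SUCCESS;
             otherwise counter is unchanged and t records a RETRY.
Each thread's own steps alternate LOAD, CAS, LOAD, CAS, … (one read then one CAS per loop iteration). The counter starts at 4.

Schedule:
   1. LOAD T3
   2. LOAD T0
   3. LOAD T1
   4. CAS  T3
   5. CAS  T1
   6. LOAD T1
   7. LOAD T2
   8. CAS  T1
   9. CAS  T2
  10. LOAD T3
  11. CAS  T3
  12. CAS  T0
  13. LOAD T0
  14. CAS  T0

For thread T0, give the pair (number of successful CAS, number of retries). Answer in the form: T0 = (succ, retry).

T0 = (1, 1)

step 1: T3 LOAD ⇒ load; ctr=4 reg=4
step 2: T0 LOAD ⇒ load; ctr=4 reg=4
step 3: T1 LOAD ⇒ load; ctr=4 reg=4
step 4: T3 CAS ⇒ ok; ctr=5 reg=4
step 5: T1 CAS ⇒ retry; ctr=5 reg=4
step 6: T1 LOAD ⇒ load; ctr=5 reg=5
step 7: T2 LOAD ⇒ load; ctr=5 reg=5
step 8: T1 CAS ⇒ ok; ctr=6 reg=5
step 9: T2 CAS ⇒ retry; ctr=6 reg=5
step 10: T3 LOAD ⇒ load; ctr=6 reg=6
step 11: T3 CAS ⇒ ok; ctr=7 reg=6
step 12: T0 CAS ⇒ retry; ctr=7 reg=4
step 13: T0 LOAD ⇒ load; ctr=7 reg=7
step 14: T0 CAS ⇒ ok; ctr=8 reg=7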